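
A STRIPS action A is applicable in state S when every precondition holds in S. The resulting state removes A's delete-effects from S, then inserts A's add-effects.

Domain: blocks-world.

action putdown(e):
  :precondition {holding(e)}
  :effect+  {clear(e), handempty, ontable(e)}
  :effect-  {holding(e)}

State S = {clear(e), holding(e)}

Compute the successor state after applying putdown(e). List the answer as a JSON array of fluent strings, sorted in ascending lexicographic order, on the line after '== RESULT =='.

Progress:
  pre ⊆ S: {holding(e)} ⊆ S  — applicable
  S \ del = {clear(e)}
  ∪ add   = {clear(e), handempty, ontable(e)}

== RESULT ==
["clear(e)", "handempty", "ontable(e)"]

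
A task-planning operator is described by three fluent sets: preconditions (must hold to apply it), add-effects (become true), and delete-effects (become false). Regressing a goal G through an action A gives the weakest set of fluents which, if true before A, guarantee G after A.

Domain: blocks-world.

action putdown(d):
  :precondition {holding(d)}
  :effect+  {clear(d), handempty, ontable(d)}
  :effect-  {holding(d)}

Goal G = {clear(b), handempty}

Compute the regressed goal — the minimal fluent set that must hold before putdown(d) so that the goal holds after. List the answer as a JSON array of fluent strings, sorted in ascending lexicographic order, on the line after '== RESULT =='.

Regress:
  G ∩ del = {}  (empty — regression defined)
  G \ add = {clear(b), handempty} \ {clear(d), handempty, ontable(d)} = {clear(b)}
  ∪ pre   = {clear(b)} ∪ {holding(d)}
          = {clear(b), holding(d)}

== RESULT ==
["clear(b)", "holding(d)"]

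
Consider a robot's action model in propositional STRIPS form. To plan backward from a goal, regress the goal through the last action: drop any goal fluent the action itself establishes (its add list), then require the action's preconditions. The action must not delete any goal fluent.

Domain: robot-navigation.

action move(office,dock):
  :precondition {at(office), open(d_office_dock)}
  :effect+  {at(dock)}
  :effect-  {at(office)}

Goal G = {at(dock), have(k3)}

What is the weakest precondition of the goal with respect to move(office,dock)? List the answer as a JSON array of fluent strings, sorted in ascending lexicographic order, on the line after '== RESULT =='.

Regress:
  G ∩ del = {}  (empty — regression defined)
  G \ add = {at(dock), have(k3)} \ {at(dock)} = {have(k3)}
  ∪ pre   = {have(k3)} ∪ {at(office), open(d_office_dock)}
          = {at(office), have(k3), open(d_office_dock)}

== RESULT ==
["at(office)", "have(k3)", "open(d_office_dock)"]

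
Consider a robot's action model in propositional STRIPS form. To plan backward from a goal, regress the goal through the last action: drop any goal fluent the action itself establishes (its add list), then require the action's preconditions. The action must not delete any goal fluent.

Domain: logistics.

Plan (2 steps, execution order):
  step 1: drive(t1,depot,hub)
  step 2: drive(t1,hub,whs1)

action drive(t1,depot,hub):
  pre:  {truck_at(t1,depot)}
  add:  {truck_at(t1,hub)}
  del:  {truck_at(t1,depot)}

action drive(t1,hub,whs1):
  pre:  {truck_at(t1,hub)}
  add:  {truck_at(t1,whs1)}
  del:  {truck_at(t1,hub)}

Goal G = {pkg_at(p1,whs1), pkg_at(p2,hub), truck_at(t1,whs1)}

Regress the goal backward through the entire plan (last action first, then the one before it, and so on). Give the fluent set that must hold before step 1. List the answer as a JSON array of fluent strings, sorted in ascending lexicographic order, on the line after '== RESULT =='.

Work backward from the goal:
  through step 2 (drive(t1,hub,whs1)): drop {truck_at(t1,whs1)}, keep {pkg_at(p1,whs1), pkg_at(p2,hub)}, require {truck_at(t1,hub)}
    → {pkg_at(p1,whs1), pkg_at(p2,hub), truck_at(t1,hub)}
  through step 1 (drive(t1,depot,hub)): drop {truck_at(t1,hub)}, keep {pkg_at(p1,whs1), pkg_at(p2,hub)}, require {truck_at(t1,depot)}
    → {pkg_at(p1,whs1), pkg_at(p2,hub), truck_at(t1,depot)}

== RESULT ==
["pkg_at(p1,whs1)", "pkg_at(p2,hub)", "truck_at(t1,depot)"]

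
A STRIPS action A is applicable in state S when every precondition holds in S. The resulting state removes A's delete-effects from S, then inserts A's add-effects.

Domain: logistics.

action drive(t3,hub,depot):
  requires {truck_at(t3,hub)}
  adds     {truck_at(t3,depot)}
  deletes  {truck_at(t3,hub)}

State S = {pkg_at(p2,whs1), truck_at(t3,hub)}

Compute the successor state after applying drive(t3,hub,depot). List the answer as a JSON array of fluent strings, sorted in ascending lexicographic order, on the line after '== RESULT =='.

Progress:
  pre ⊆ S: {truck_at(t3,hub)} ⊆ S  — applicable
  S \ del = {pkg_at(p2,whs1)}
  ∪ add   = {pkg_at(p2,whs1), truck_at(t3,depot)}

== RESULT ==
["pkg_at(p2,whs1)", "truck_at(t3,depot)"]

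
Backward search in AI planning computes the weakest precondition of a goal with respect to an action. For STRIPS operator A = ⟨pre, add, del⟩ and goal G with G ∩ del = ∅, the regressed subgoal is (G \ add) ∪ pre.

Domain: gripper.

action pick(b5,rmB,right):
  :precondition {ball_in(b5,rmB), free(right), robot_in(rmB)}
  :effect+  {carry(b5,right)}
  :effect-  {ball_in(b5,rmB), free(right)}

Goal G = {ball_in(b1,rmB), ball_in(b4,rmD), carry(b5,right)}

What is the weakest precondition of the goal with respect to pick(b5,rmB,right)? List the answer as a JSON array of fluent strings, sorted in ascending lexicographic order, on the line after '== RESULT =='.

Regress:
  G ∩ del = {}  (empty — regression defined)
  G \ add = {ball_in(b1,rmB), ball_in(b4,rmD), carry(b5,right)} \ {carry(b5,right)} = {ball_in(b1,rmB), ball_in(b4,rmD)}
  ∪ pre   = {ball_in(b1,rmB), ball_in(b4,rmD)} ∪ {ball_in(b5,rmB), free(right), robot_in(rmB)}
          = {ball_in(b1,rmB), ball_in(b4,rmD), ball_in(b5,rmB), free(right), robot_in(rmB)}

== RESULT ==
["ball_in(b1,rmB)", "ball_in(b4,rmD)", "ball_in(b5,rmB)", "free(right)", "robot_in(rmB)"]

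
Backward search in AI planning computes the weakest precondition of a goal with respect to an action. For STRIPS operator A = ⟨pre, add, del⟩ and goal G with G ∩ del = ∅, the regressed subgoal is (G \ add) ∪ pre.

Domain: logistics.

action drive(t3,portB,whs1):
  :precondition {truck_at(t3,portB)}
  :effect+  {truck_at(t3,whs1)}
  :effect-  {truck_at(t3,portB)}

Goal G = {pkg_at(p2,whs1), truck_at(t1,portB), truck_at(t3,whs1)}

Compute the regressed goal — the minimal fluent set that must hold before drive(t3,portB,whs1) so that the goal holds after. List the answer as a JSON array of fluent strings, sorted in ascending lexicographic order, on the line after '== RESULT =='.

Regress:
  G ∩ del = {}  (empty — regression defined)
  G \ add = {pkg_at(p2,whs1), truck_at(t1,portB), truck_at(t3,whs1)} \ {truck_at(t3,whs1)} = {pkg_at(p2,whs1), truck_at(t1,portB)}
  ∪ pre   = {pkg_at(p2,whs1), truck_at(t1,portB)} ∪ {truck_at(t3,portB)}
          = {pkg_at(p2,whs1), truck_at(t1,portB), truck_at(t3,portB)}

== RESULT ==
["pkg_at(p2,whs1)", "truck_at(t1,portB)", "truck_at(t3,portB)"]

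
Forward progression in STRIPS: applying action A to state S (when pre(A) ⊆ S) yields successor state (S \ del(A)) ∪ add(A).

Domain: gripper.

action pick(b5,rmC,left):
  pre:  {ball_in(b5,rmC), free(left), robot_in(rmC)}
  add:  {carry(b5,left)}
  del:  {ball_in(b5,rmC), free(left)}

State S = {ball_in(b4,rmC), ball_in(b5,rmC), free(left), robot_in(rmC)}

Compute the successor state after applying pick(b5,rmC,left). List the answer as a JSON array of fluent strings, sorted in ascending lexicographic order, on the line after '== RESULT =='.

Compute (S \ del) ∪ add:
  pre ⊆ S: {ball_in(b5,rmC), free(left), robot_in(rmC)} ⊆ S  — applicable
  S \ del = {ball_in(b4,rmC), robot_in(rmC)}
  ∪ add   = {ball_in(b4,rmC), carry(b5,left), robot_in(rmC)}

== RESULT ==
["ball_in(b4,rmC)", "carry(b5,left)", "robot_in(rmC)"]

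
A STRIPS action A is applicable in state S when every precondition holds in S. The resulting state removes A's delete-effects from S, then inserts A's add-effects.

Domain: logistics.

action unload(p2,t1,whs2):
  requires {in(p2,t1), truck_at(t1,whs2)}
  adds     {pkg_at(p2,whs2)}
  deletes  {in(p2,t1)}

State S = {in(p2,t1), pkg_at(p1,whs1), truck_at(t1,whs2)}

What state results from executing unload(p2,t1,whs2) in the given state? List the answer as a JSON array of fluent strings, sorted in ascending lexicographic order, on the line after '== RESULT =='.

Compute (S \ del) ∪ add:
  pre ⊆ S: {in(p2,t1), truck_at(t1,whs2)} ⊆ S  — applicable
  S \ del = {pkg_at(p1,whs1), truck_at(t1,whs2)}
  ∪ add   = {pkg_at(p1,whs1), pkg_at(p2,whs2), truck_at(t1,whs2)}

== RESULT ==
["pkg_at(p1,whs1)", "pkg_at(p2,whs2)", "truck_at(t1,whs2)"]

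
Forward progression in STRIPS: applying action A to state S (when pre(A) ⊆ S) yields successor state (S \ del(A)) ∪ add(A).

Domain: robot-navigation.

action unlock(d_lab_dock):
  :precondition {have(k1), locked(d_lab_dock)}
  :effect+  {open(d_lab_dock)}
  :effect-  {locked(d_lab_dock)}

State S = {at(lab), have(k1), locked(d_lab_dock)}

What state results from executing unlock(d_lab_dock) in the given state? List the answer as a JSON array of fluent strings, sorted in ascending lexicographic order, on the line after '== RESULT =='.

Compute (S \ del) ∪ add:
  pre ⊆ S: {have(k1), locked(d_lab_dock)} ⊆ S  — applicable
  S \ del = {at(lab), have(k1)}
  ∪ add   = {at(lab), have(k1), open(d_lab_dock)}

== RESULT ==
["at(lab)", "have(k1)", "open(d_lab_dock)"]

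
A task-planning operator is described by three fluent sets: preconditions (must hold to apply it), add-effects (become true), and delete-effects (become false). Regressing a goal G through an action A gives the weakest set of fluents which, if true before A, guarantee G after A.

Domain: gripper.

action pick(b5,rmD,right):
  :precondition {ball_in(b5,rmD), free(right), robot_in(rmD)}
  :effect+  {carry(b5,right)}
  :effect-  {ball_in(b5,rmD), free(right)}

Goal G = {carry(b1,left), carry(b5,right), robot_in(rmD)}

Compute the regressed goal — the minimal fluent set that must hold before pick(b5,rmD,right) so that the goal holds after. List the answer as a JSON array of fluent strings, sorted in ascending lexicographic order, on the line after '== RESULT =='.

Regress:
  G ∩ del = {}  (empty — regression defined)
  G \ add = {carry(b1,left), carry(b5,right), robot_in(rmD)} \ {carry(b5,right)} = {carry(b1,left), robot_in(rmD)}
  ∪ pre   = {carry(b1,left), robot_in(rmD)} ∪ {ball_in(b5,rmD), free(right), robot_in(rmD)}
          = {ball_in(b5,rmD), carry(b1,left), free(right), robot_in(rmD)}

== RESULT ==
["ball_in(b5,rmD)", "carry(b1,left)", "free(right)", "robot_in(rmD)"]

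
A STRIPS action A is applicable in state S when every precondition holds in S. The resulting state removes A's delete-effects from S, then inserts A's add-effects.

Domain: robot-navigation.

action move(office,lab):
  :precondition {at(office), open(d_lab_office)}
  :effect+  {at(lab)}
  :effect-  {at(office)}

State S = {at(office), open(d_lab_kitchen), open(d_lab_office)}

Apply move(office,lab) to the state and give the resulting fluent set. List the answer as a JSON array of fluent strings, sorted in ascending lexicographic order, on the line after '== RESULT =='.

Progress:
  pre ⊆ S: {at(office), open(d_lab_office)} ⊆ S  — applicable
  S \ del = {open(d_lab_kitchen), open(d_lab_office)}
  ∪ add   = {at(lab), open(d_lab_kitchen), open(d_lab_office)}

== RESULT ==
["at(lab)", "open(d_lab_kitchen)", "open(d_lab_office)"]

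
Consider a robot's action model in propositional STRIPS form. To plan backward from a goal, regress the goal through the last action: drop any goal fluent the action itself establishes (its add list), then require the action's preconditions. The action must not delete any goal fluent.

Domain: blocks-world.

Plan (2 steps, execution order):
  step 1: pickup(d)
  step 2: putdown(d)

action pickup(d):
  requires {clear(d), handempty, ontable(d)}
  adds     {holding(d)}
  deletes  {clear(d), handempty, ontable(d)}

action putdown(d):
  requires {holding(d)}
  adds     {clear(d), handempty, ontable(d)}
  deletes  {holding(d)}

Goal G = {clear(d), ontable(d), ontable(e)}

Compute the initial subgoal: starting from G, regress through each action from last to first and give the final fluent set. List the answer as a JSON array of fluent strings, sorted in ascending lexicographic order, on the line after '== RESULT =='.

Work backward from the goal:
  through step 2 (putdown(d)): drop {clear(d), ontable(d)}, keep {ontable(e)}, require {holding(d)}
    → {holding(d), ontable(e)}
  through step 1 (pickup(d)): drop {holding(d)}, keep {ontable(e)}, require {clear(d), handempty, ontable(d)}
    → {clear(d), handempty, ontable(d), ontable(e)}

== RESULT ==
["clear(d)", "handempty", "ontable(d)", "ontable(e)"]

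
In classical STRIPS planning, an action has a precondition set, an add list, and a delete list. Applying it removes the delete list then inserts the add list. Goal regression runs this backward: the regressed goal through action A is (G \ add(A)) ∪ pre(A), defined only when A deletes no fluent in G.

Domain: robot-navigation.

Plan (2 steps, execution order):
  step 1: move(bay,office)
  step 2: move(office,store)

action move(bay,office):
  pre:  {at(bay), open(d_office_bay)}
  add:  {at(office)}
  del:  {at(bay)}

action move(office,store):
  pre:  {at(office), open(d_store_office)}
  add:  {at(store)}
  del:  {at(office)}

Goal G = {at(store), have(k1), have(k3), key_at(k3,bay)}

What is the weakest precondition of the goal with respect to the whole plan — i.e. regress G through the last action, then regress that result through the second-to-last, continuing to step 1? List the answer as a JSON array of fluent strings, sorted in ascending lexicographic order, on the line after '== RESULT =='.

Work backward from the goal:
  through step 2 (move(office,store)): drop {at(store)}, keep {have(k1), have(k3), key_at(k3,bay)}, require {at(office), open(d_store_office)}
    → {at(office), have(k1), have(k3), key_at(k3,bay), open(d_store_office)}
  through step 1 (move(bay,office)): drop {at(office)}, keep {have(k1), have(k3), key_at(k3,bay), open(d_store_office)}, require {at(bay), open(d_office_bay)}
    → {at(bay), have(k1), have(k3), key_at(k3,bay), open(d_office_bay), open(d_store_office)}

== RESULT ==
["at(bay)", "have(k1)", "have(k3)", "key_at(k3,bay)", "open(d_office_bay)", "open(d_store_office)"]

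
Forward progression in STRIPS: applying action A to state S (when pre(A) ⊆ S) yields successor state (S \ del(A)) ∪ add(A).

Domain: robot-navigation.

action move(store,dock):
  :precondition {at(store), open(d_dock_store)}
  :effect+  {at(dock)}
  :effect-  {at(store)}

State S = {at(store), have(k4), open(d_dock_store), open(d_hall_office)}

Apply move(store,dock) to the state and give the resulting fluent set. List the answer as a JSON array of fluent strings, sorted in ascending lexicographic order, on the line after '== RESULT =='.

Progress:
  pre ⊆ S: {at(store), open(d_dock_store)} ⊆ S  — applicable
  S \ del = {have(k4), open(d_dock_store), open(d_hall_office)}
  ∪ add   = {at(dock), have(k4), open(d_dock_store), open(d_hall_office)}

== RESULT ==
["at(dock)", "have(k4)", "open(d_dock_store)", "open(d_hall_office)"]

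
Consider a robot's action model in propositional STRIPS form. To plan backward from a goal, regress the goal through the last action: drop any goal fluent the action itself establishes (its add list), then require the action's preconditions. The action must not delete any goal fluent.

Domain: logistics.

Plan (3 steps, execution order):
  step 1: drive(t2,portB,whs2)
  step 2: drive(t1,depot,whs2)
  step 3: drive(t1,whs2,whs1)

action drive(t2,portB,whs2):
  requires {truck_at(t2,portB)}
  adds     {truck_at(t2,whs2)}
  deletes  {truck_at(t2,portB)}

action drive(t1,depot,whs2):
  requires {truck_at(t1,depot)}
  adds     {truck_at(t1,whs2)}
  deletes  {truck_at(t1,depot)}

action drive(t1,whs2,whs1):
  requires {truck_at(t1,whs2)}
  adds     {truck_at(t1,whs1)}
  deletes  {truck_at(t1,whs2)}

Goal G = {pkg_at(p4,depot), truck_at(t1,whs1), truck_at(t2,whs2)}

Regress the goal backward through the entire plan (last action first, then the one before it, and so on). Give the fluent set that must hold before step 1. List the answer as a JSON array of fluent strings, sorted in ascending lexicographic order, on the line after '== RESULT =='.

Work backward from the goal:
  through step 3 (drive(t1,whs2,whs1)): drop {truck_at(t1,whs1)}, keep {pkg_at(p4,depot), truck_at(t2,whs2)}, require {truck_at(t1,whs2)}
    → {pkg_at(p4,depot), truck_at(t1,whs2), truck_at(t2,whs2)}
  through step 2 (drive(t1,depot,whs2)): drop {truck_at(t1,whs2)}, keep {pkg_at(p4,depot), truck_at(t2,whs2)}, require {truck_at(t1,depot)}
    → {pkg_at(p4,depot), truck_at(t1,depot), truck_at(t2,whs2)}
  through step 1 (drive(t2,portB,whs2)): drop {truck_at(t2,whs2)}, keep {pkg_at(p4,depot), truck_at(t1,depot)}, require {truck_at(t2,portB)}
    → {pkg_at(p4,depot), truck_at(t1,depot), truck_at(t2,portB)}

== RESULT ==
["pkg_at(p4,depot)", "truck_at(t1,depot)", "truck_at(t2,portB)"]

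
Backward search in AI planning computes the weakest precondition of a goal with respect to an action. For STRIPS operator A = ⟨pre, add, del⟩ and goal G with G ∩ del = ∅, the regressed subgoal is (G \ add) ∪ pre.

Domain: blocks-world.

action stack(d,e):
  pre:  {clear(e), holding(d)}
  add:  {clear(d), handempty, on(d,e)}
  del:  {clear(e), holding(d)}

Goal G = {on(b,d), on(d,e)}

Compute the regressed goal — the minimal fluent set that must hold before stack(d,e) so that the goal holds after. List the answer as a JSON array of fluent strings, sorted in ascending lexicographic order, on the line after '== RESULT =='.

Compute (G \ add) ∪ pre:
  G ∩ del = {}  (empty — regression defined)
  G \ add = {on(b,d), on(d,e)} \ {clear(d), handempty, on(d,e)} = {on(b,d)}
  ∪ pre   = {on(b,d)} ∪ {clear(e), holding(d)}
          = {clear(e), holding(d), on(b,d)}

== RESULT ==
["clear(e)", "holding(d)", "on(b,d)"]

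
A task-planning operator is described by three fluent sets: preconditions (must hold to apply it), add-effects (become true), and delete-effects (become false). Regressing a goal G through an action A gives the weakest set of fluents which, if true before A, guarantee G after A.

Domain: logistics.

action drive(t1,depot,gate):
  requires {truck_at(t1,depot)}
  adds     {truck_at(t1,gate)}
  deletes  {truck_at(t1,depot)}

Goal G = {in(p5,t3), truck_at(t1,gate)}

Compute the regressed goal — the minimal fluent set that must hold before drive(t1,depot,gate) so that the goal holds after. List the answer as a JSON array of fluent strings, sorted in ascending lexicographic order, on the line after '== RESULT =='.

Regress:
  G ∩ del = {}  (empty — regression defined)
  G \ add = {in(p5,t3), truck_at(t1,gate)} \ {truck_at(t1,gate)} = {in(p5,t3)}
  ∪ pre   = {in(p5,t3)} ∪ {truck_at(t1,depot)}
          = {in(p5,t3), truck_at(t1,depot)}

== RESULT ==
["in(p5,t3)", "truck_at(t1,depot)"]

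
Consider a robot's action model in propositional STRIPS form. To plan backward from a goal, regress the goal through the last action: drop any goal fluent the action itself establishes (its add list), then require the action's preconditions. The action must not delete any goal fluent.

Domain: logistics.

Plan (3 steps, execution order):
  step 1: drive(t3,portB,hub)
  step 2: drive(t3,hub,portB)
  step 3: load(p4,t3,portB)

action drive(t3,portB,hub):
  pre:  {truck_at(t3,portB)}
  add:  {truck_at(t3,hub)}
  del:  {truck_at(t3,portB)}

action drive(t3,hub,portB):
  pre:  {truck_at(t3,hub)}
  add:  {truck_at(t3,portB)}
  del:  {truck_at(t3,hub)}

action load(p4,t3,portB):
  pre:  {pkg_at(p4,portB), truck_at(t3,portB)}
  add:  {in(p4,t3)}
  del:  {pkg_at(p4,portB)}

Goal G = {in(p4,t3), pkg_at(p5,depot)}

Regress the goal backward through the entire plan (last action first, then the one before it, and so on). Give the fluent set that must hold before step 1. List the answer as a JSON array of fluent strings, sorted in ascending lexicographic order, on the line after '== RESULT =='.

Work backward from the goal:
  through step 3 (load(p4,t3,portB)): drop {in(p4,t3)}, keep {pkg_at(p5,depot)}, require {pkg_at(p4,portB), truck_at(t3,portB)}
    → {pkg_at(p4,portB), pkg_at(p5,depot), truck_at(t3,portB)}
  through step 2 (drive(t3,hub,portB)): drop {truck_at(t3,portB)}, keep {pkg_at(p4,portB), pkg_at(p5,depot)}, require {truck_at(t3,hub)}
    → {pkg_at(p4,portB), pkg_at(p5,depot), truck_at(t3,hub)}
  through step 1 (drive(t3,portB,hub)): drop {truck_at(t3,hub)}, keep {pkg_at(p4,portB), pkg_at(p5,depot)}, require {truck_at(t3,portB)}
    → {pkg_at(p4,portB), pkg_at(p5,depot), truck_at(t3,portB)}

== RESULT ==
["pkg_at(p4,portB)", "pkg_at(p5,depot)", "truck_at(t3,portB)"]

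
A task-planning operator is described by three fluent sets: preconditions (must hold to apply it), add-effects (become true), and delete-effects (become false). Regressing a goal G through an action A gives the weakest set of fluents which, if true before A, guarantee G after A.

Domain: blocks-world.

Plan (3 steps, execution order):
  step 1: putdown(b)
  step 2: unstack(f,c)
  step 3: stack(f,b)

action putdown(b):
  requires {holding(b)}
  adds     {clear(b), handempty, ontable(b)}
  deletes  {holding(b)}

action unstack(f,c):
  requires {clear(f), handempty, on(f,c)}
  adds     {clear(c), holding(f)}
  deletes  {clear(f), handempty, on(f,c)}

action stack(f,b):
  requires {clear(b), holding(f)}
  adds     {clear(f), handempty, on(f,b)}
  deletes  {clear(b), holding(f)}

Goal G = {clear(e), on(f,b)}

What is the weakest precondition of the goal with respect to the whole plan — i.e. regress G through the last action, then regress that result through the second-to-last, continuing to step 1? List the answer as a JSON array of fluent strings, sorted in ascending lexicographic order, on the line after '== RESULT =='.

Regress step by step:
  through step 3 (stack(f,b)): drop {on(f,b)}, keep {clear(e)}, require {clear(b), holding(f)}
    → {clear(b), clear(e), holding(f)}
  through step 2 (unstack(f,c)): drop {holding(f)}, keep {clear(b), clear(e)}, require {clear(f), handempty, on(f,c)}
    → {clear(b), clear(e), clear(f), handempty, on(f,c)}
  through step 1 (putdown(b)): drop {clear(b), handempty}, keep {clear(e), clear(f), on(f,c)}, require {holding(b)}
    → {clear(e), clear(f), holding(b), on(f,c)}

== RESULT ==
["clear(e)", "clear(f)", "holding(b)", "on(f,c)"]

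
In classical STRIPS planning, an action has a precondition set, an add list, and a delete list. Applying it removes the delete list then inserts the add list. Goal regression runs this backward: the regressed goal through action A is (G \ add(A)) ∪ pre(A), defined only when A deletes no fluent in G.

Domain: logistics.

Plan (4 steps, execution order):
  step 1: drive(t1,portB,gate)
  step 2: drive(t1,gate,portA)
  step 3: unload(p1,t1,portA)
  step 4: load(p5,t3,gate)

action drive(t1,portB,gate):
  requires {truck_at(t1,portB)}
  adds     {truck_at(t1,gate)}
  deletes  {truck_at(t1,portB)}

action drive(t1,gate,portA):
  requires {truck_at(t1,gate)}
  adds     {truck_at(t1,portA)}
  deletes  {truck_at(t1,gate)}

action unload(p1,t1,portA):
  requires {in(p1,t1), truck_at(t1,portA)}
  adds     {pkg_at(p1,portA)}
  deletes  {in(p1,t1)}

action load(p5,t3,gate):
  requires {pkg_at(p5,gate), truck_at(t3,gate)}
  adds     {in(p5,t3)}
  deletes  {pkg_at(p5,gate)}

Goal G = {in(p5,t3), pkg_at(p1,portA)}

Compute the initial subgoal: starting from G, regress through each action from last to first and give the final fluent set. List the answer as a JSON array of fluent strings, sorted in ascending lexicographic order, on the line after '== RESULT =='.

Work backward from the goal:
  through step 4 (load(p5,t3,gate)): drop {in(p5,t3)}, keep {pkg_at(p1,portA)}, require {pkg_at(p5,gate), truck_at(t3,gate)}
    → {pkg_at(p1,portA), pkg_at(p5,gate), truck_at(t3,gate)}
  through step 3 (unload(p1,t1,portA)): drop {pkg_at(p1,portA)}, keep {pkg_at(p5,gate), truck_at(t3,gate)}, require {in(p1,t1), truck_at(t1,portA)}
    → {in(p1,t1), pkg_at(p5,gate), truck_at(t1,portA), truck_at(t3,gate)}
  through step 2 (drive(t1,gate,portA)): drop {truck_at(t1,portA)}, keep {in(p1,t1), pkg_at(p5,gate), truck_at(t3,gate)}, require {truck_at(t1,gate)}
    → {in(p1,t1), pkg_at(p5,gate), truck_at(t1,gate), truck_at(t3,gate)}
  through step 1 (drive(t1,portB,gate)): drop {truck_at(t1,gate)}, keep {in(p1,t1), pkg_at(p5,gate), truck_at(t3,gate)}, require {truck_at(t1,portB)}
    → {in(p1,t1), pkg_at(p5,gate), truck_at(t1,portB), truck_at(t3,gate)}

== RESULT ==
["in(p1,t1)", "pkg_at(p5,gate)", "truck_at(t1,portB)", "truck_at(t3,gate)"]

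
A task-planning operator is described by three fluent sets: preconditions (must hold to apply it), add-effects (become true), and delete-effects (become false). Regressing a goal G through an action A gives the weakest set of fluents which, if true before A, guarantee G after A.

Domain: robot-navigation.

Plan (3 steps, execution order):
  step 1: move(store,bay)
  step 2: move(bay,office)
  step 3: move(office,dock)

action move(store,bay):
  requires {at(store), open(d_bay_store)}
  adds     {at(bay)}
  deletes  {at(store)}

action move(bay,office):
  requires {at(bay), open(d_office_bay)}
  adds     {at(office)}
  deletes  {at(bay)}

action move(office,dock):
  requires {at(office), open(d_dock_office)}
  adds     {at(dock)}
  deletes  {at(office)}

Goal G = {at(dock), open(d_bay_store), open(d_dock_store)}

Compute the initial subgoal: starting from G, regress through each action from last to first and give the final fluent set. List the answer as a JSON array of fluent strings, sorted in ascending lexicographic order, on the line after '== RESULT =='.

Work backward from the goal:
  through step 3 (move(office,dock)): drop {at(dock)}, keep {open(d_bay_store), open(d_dock_store)}, require {at(office), open(d_dock_office)}
    → {at(office), open(d_bay_store), open(d_dock_office), open(d_dock_store)}
  through step 2 (move(bay,office)): drop {at(office)}, keep {open(d_bay_store), open(d_dock_office), open(d_dock_store)}, require {at(bay), open(d_office_bay)}
    → {at(bay), open(d_bay_store), open(d_dock_office), open(d_dock_store), open(d_office_bay)}
  through step 1 (move(store,bay)): drop {at(bay)}, keep {open(d_bay_store), open(d_dock_office), open(d_dock_store), open(d_office_bay)}, require {at(store), open(d_bay_store)}
    → {at(store), open(d_bay_store), open(d_dock_office), open(d_dock_store), open(d_office_bay)}

== RESULT ==
["at(store)", "open(d_bay_store)", "open(d_dock_office)", "open(d_dock_store)", "open(d_office_bay)"]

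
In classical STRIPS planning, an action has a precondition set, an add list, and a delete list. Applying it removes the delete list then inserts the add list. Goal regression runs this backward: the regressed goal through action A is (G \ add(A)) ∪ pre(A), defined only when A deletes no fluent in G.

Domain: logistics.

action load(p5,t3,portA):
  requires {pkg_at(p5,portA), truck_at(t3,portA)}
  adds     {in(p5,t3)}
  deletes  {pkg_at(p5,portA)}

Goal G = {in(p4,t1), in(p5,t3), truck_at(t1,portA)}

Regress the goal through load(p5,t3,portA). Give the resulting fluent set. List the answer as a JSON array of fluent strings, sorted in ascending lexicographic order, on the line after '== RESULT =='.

Compute (G \ add) ∪ pre:
  G ∩ del = {}  (empty — regression defined)
  G \ add = {in(p4,t1), in(p5,t3), truck_at(t1,portA)} \ {in(p5,t3)} = {in(p4,t1), truck_at(t1,portA)}
  ∪ pre   = {in(p4,t1), truck_at(t1,portA)} ∪ {pkg_at(p5,portA), truck_at(t3,portA)}
          = {in(p4,t1), pkg_at(p5,portA), truck_at(t1,portA), truck_at(t3,portA)}

== RESULT ==
["in(p4,t1)", "pkg_at(p5,portA)", "truck_at(t1,portA)", "truck_at(t3,portA)"]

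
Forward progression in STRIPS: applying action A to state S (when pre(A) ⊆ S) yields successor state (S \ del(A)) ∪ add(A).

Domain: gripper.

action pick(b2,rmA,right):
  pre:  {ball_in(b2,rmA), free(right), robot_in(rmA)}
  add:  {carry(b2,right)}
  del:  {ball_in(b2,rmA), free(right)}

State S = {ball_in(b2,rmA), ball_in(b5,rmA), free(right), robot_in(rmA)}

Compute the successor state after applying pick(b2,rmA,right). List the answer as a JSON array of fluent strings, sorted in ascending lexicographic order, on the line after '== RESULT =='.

Compute (S \ del) ∪ add:
  pre ⊆ S: {ball_in(b2,rmA), free(right), robot_in(rmA)} ⊆ S  — applicable
  S \ del = {ball_in(b5,rmA), robot_in(rmA)}
  ∪ add   = {ball_in(b5,rmA), carry(b2,right), robot_in(rmA)}

== RESULT ==
["ball_in(b5,rmA)", "carry(b2,right)", "robot_in(rmA)"]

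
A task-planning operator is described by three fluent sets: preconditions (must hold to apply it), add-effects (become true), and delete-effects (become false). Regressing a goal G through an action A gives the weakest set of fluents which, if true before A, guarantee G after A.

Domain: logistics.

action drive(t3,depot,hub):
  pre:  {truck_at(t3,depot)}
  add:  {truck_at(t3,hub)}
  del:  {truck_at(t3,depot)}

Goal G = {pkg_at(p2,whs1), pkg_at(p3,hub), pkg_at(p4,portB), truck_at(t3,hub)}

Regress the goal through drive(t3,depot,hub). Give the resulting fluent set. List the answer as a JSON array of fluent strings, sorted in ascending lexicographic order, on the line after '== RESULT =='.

Regress:
  G ∩ del = {}  (empty — regression defined)
  G \ add = {pkg_at(p2,whs1), pkg_at(p3,hub), pkg_at(p4,portB), truck_at(t3,hub)} \ {truck_at(t3,hub)} = {pkg_at(p2,whs1), pkg_at(p3,hub), pkg_at(p4,portB)}
  ∪ pre   = {pkg_at(p2,whs1), pkg_at(p3,hub), pkg_at(p4,portB)} ∪ {truck_at(t3,depot)}
          = {pkg_at(p2,whs1), pkg_at(p3,hub), pkg_at(p4,portB), truck_at(t3,depot)}

== RESULT ==
["pkg_at(p2,whs1)", "pkg_at(p3,hub)", "pkg_at(p4,portB)", "truck_at(t3,depot)"]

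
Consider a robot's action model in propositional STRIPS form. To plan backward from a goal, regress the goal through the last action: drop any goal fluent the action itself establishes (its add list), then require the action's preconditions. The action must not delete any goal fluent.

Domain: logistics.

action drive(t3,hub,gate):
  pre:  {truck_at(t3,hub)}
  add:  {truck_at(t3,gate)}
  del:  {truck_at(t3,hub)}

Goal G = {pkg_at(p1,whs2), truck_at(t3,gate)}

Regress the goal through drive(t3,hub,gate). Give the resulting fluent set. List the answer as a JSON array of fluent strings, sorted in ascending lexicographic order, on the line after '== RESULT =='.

Compute (G \ add) ∪ pre:
  G ∩ del = {}  (empty — regression defined)
  G \ add = {pkg_at(p1,whs2), truck_at(t3,gate)} \ {truck_at(t3,gate)} = {pkg_at(p1,whs2)}
  ∪ pre   = {pkg_at(p1,whs2)} ∪ {truck_at(t3,hub)}
          = {pkg_at(p1,whs2), truck_at(t3,hub)}

== RESULT ==
["pkg_at(p1,whs2)", "truck_at(t3,hub)"]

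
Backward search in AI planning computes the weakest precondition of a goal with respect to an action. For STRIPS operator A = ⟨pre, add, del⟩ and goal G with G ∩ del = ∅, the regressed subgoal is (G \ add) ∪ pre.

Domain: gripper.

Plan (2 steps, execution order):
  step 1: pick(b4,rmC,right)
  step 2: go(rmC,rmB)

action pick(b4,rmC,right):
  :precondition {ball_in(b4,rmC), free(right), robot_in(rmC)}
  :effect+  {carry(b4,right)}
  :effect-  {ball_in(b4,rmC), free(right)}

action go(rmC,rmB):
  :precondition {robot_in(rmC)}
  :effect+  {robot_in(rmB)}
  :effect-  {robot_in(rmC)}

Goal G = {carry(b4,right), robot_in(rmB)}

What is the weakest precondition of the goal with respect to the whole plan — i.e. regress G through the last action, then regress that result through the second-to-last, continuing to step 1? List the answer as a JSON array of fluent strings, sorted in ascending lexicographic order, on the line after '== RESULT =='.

Work backward from the goal:
  through step 2 (go(rmC,rmB)): drop {robot_in(rmB)}, keep {carry(b4,right)}, require {robot_in(rmC)}
    → {carry(b4,right), robot_in(rmC)}
  through step 1 (pick(b4,rmC,right)): drop {carry(b4,right)}, keep {robot_in(rmC)}, require {ball_in(b4,rmC), free(right), robot_in(rmC)}
    → {ball_in(b4,rmC), free(right), robot_in(rmC)}

== RESULT ==
["ball_in(b4,rmC)", "free(right)", "robot_in(rmC)"]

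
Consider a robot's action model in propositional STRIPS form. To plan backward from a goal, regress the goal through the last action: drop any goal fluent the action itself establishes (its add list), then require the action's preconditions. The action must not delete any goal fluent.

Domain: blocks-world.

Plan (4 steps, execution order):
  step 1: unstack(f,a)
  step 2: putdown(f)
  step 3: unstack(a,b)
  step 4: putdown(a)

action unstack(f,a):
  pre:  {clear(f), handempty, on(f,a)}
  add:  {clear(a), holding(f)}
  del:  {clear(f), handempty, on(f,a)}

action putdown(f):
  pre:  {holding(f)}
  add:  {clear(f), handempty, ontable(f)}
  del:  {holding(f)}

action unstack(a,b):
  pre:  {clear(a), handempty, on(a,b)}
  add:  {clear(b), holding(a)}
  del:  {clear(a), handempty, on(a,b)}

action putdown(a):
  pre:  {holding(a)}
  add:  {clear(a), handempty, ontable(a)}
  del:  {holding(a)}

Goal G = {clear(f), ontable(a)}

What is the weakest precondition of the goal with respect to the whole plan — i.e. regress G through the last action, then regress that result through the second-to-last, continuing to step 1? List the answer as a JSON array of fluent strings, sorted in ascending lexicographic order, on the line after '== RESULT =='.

Work backward from the goal:
  through step 4 (putdown(a)): drop {ontable(a)}, keep {clear(f)}, require {holding(a)}
    → {clear(f), holding(a)}
  through step 3 (unstack(a,b)): drop {holding(a)}, keep {clear(f)}, require {clear(a), handempty, on(a,b)}
    → {clear(a), clear(f), handempty, on(a,b)}
  through step 2 (putdown(f)): drop {clear(f), handempty}, keep {clear(a), on(a,b)}, require {holding(f)}
    → {clear(a), holding(f), on(a,b)}
  through step 1 (unstack(f,a)): drop {clear(a), holding(f)}, keep {on(a,b)}, require {clear(f), handempty, on(f,a)}
    → {clear(f), handempty, on(a,b), on(f,a)}

== RESULT ==
["clear(f)", "handempty", "on(a,b)", "on(f,a)"]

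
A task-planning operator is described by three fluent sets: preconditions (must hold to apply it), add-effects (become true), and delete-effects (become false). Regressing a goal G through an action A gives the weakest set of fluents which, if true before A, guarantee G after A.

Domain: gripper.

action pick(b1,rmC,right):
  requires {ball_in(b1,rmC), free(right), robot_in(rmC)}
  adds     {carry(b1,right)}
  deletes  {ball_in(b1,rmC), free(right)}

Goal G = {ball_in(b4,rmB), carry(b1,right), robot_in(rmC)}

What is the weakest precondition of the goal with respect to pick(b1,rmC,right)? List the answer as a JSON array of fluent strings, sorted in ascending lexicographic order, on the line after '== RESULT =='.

Compute (G \ add) ∪ pre:
  G ∩ del = {}  (empty — regression defined)
  G \ add = {ball_in(b4,rmB), carry(b1,right), robot_in(rmC)} \ {carry(b1,right)} = {ball_in(b4,rmB), robot_in(rmC)}
  ∪ pre   = {ball_in(b4,rmB), robot_in(rmC)} ∪ {ball_in(b1,rmC), free(right), robot_in(rmC)}
          = {ball_in(b1,rmC), ball_in(b4,rmB), free(right), robot_in(rmC)}

== RESULT ==
["ball_in(b1,rmC)", "ball_in(b4,rmB)", "free(right)", "robot_in(rmC)"]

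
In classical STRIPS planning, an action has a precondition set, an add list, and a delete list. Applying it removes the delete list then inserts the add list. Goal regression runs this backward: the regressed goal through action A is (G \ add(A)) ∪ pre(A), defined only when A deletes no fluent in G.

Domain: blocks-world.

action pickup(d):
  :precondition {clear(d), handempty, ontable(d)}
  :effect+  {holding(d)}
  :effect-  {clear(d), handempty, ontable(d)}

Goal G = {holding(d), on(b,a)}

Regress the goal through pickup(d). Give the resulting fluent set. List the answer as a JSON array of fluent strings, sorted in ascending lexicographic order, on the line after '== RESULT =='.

Regress:
  G ∩ del = {}  (empty — regression defined)
  G \ add = {holding(d), on(b,a)} \ {holding(d)} = {on(b,a)}
  ∪ pre   = {on(b,a)} ∪ {clear(d), handempty, ontable(d)}
          = {clear(d), handempty, on(b,a), ontable(d)}

== RESULT ==
["clear(d)", "handempty", "on(b,a)", "ontable(d)"]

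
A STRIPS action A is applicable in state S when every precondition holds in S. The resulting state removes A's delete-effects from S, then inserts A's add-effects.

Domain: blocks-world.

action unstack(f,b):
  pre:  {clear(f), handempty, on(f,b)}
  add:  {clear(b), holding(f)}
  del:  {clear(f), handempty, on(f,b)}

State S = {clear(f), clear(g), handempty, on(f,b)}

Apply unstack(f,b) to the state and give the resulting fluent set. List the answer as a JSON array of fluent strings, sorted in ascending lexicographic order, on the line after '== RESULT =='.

Compute (S \ del) ∪ add:
  pre ⊆ S: {clear(f), handempty, on(f,b)} ⊆ S  — applicable
  S \ del = {clear(g)}
  ∪ add   = {clear(b), clear(g), holding(f)}

== RESULT ==
["clear(b)", "clear(g)", "holding(f)"]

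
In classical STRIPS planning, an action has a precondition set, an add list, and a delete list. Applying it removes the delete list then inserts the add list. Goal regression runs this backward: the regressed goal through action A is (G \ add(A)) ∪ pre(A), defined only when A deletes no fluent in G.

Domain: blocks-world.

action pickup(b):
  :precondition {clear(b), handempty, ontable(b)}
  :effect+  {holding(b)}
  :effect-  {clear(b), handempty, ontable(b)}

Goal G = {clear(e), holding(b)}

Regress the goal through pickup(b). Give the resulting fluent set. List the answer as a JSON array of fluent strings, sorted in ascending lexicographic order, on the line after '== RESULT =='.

Compute (G \ add) ∪ pre:
  G ∩ del = {}  (empty — regression defined)
  G \ add = {clear(e), holding(b)} \ {holding(b)} = {clear(e)}
  ∪ pre   = {clear(e)} ∪ {clear(b), handempty, ontable(b)}
          = {clear(b), clear(e), handempty, ontable(b)}

== RESULT ==
["clear(b)", "clear(e)", "handempty", "ontable(b)"]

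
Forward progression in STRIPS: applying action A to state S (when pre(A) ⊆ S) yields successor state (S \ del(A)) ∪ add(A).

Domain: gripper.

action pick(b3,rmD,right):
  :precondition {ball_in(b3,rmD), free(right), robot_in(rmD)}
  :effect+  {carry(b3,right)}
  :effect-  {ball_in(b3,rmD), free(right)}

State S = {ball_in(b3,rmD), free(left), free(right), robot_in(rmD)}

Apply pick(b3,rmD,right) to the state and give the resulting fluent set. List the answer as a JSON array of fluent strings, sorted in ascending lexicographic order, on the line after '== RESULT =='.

Compute (S \ del) ∪ add:
  pre ⊆ S: {ball_in(b3,rmD), free(right), robot_in(rmD)} ⊆ S  — applicable
  S \ del = {free(left), robot_in(rmD)}
  ∪ add   = {carry(b3,right), free(left), robot_in(rmD)}

== RESULT ==
["carry(b3,right)", "free(left)", "robot_in(rmD)"]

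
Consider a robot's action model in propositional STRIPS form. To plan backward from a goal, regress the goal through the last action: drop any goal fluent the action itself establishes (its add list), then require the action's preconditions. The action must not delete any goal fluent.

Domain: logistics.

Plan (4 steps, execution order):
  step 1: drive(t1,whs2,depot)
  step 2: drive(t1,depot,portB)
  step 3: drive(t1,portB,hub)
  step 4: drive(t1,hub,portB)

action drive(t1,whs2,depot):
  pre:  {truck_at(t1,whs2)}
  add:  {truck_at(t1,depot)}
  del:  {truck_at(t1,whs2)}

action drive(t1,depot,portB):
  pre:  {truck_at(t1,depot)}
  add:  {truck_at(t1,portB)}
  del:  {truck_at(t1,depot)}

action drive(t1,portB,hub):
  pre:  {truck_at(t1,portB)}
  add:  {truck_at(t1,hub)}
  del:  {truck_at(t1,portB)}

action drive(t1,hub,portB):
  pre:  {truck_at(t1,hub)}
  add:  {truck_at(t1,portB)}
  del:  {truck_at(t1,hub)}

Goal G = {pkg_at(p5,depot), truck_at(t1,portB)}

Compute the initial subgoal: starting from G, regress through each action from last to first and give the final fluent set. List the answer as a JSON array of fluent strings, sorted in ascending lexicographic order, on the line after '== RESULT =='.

Regress step by step:
  through step 4 (drive(t1,hub,portB)): drop {truck_at(t1,portB)}, keep {pkg_at(p5,depot)}, require {truck_at(t1,hub)}
    → {pkg_at(p5,depot), truck_at(t1,hub)}
  through step 3 (drive(t1,portB,hub)): drop {truck_at(t1,hub)}, keep {pkg_at(p5,depot)}, require {truck_at(t1,portB)}
    → {pkg_at(p5,depot), truck_at(t1,portB)}
  through step 2 (drive(t1,depot,portB)): drop {truck_at(t1,portB)}, keep {pkg_at(p5,depot)}, require {truck_at(t1,depot)}
    → {pkg_at(p5,depot), truck_at(t1,depot)}
  through step 1 (drive(t1,whs2,depot)): drop {truck_at(t1,depot)}, keep {pkg_at(p5,depot)}, require {truck_at(t1,whs2)}
    → {pkg_at(p5,depot), truck_at(t1,whs2)}

== RESULT ==
["pkg_at(p5,depot)", "truck_at(t1,whs2)"]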